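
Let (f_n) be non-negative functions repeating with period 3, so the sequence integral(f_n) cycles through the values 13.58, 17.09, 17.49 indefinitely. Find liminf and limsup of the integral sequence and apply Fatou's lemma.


The sequence (integral(f_n)) is periodic with period 3, repeating the values 13.58, 17.09, 17.49 indefinitely.
Step 1: For a periodic sequence, every tail (a_m, a_(m+1), ...) contains all 3 period values infinitely often.
Step 2: Hence inf of every tail = min of the period values = min(13.58, 17.09, 17.49) = 13.58.
        liminf_n integral(f_n) = sup over m of (inf of tail from m) = 13.58.
Step 3: Similarly sup of every tail = max of the period values = 17.49.
        limsup_n integral(f_n) = 17.49.
Step 4: Fatou's lemma: integral(liminf_n f_n) <= liminf_n integral(f_n) = 13.58.
        So the integral of the pointwise liminf is at most 13.58.


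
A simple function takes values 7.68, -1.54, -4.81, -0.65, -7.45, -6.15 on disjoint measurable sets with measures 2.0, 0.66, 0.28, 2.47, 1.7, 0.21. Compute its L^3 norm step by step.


Step 1: Compute |f_i|^3 for each value:
  |7.68|^3 = 452.984832
  |-1.54|^3 = 3.652264
  |-4.81|^3 = 111.284641
  |-0.65|^3 = 0.274625
  |-7.45|^3 = 413.493625
  |-6.15|^3 = 232.608375
Step 2: Multiply by measures and sum:
  452.984832 * 2.0 = 905.969664
  3.652264 * 0.66 = 2.410494
  111.284641 * 0.28 = 31.159699
  0.274625 * 2.47 = 0.678324
  413.493625 * 1.7 = 702.939162
  232.608375 * 0.21 = 48.847759
Sum = 905.969664 + 2.410494 + 31.159699 + 0.678324 + 702.939162 + 48.847759 = 1692.005103
Step 3: Take the p-th root:
||f||_3 = (1692.005103)^(1/3) = 11.916093


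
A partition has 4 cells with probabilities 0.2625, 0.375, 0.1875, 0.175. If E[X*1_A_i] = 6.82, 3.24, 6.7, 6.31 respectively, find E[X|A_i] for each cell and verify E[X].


For each cell A_i: E[X|A_i] = E[X*1_A_i] / P(A_i)
Step 1: E[X|A_1] = 6.82 / 0.2625 = 25.980952
Step 2: E[X|A_2] = 3.24 / 0.375 = 8.64
Step 3: E[X|A_3] = 6.7 / 0.1875 = 35.733333
Step 4: E[X|A_4] = 6.31 / 0.175 = 36.057143
Verification: E[X] = sum E[X*1_A_i] = 6.82 + 3.24 + 6.7 + 6.31 = 23.07


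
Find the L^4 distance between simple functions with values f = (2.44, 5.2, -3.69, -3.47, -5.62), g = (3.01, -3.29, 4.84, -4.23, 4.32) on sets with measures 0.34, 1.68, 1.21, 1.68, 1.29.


Step 1: Compute differences f_i - g_i:
  2.44 - 3.01 = -0.57
  5.2 - -3.29 = 8.49
  -3.69 - 4.84 = -8.53
  -3.47 - -4.23 = 0.76
  -5.62 - 4.32 = -9.94
Step 2: Compute |diff|^4 * measure for each set:
  |-0.57|^4 * 0.34 = 0.10556 * 0.34 = 0.03589
  |8.49|^4 * 1.68 = 5195.540816 * 1.68 = 8728.508571
  |-8.53|^4 * 1.21 = 5294.148569 * 1.21 = 6405.919768
  |0.76|^4 * 1.68 = 0.333622 * 1.68 = 0.560485
  |-9.94|^4 * 1.29 = 9762.151373 * 1.29 = 12593.175271
Step 3: Sum = 27728.199985
Step 4: ||f-g||_4 = (27728.199985)^(1/4) = 12.90418


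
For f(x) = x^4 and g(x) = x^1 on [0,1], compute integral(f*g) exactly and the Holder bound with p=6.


Step 1: Exact integral of f*g = integral(x^5, 0, 1) = 1/6
     = 0.166667
Step 2: Holder bound with p=6, q=1.2:
  ||f||_p = (integral x^24 dx)^(1/6) = (1/25)^(1/6) = 0.584804
  ||g||_q = (integral x^1.2 dx)^(1/1.2) = (1/2.2)^(1/1.2) = 0.518379
Step 3: Holder bound = ||f||_p * ||g||_q = 0.584804 * 0.518379 = 0.30315
Verification: 0.166667 <= 0.30315 (Holder holds)


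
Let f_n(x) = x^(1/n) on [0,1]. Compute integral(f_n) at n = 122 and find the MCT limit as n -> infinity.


At n = 122: f_122(x) = x^(1/122).
Step 1: integral(x^(1/122), 0, 1) = [x^(1/122+1) / (1/122+1)] from 0 to 1
     = 1 / (1/122 + 1) = 1 / ((122+1)/122) = 122/(122+1)
     = 122/123 = 0.99187
Step 2: As n -> infinity, f_n(x) = x^(1/n) -> 1 for x in (0,1], and f_n is increasing in n.
By MCT, lim_n integral(f_n) = integral(lim_n f_n) = integral(1, 0, 1) = 1.
Step 3: Verify convergence: 122/123 = 0.99187 -> 1


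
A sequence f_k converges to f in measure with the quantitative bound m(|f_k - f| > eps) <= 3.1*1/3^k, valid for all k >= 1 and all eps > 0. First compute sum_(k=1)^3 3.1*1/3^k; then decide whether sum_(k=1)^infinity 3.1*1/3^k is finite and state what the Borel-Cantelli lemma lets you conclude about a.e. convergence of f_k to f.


Step 1: List the terms 3.1*1/3^k for k = 1 to 3:
  k=1: 1.033333
  k=2: 0.344444
  k=3: 0.114815
Step 2: Partial sum = 1.033333 + 0.344444 + 0.114815
     = 1.492593
Step 3: The full series sum_(k>=1) 3.1*1/3^k converges (geometric series with ratio 1/3 < 1; a constant multiple of a convergent series converges).
Step 4: Fix eps > 0. Since sum_k m(|f_k - f| > eps) < infinity, the Borel-Cantelli lemma gives
        m(limsup_k {|f_k - f| > eps}) = 0, i.e. for a.e. x, |f_k(x) - f(x)| <= eps for all large k.
        Applying this with eps = 1/j for j = 1, 2, ... and intersecting the countably many full-measure sets,
        for a.e. x we get limsup_k |f_k(x) - f(x)| <= 1/j for every j, hence f_k -> f almost everywhere.
Conclusion: series converges; Borel-Cantelli yields f_k -> f a.e.


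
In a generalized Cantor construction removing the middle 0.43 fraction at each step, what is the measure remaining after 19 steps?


Step 1: At each step, fraction remaining = 1 - 0.43 = 0.57
Step 2: After 19 steps, measure = (0.57)^19
Result = 2.299441e-05


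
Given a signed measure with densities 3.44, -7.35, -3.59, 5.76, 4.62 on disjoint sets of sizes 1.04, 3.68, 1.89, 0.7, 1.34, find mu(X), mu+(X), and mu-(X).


Step 1: Compute signed measure on each set:
  Set 1: 3.44 * 1.04 = 3.5776
  Set 2: -7.35 * 3.68 = -27.048
  Set 3: -3.59 * 1.89 = -6.7851
  Set 4: 5.76 * 0.7 = 4.032
  Set 5: 4.62 * 1.34 = 6.1908
Step 2: Total signed measure = (3.5776) + (-27.048) + (-6.7851) + (4.032) + (6.1908)
     = -20.0327
Step 3: Positive part mu+(X) = sum of positive contributions = 13.8004
Step 4: Negative part mu-(X) = |sum of negative contributions| = 33.8331


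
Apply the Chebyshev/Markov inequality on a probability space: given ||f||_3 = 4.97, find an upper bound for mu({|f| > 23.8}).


Chebyshev/Markov inequality: mu(|f| > eps) <= (||f||_p / eps)^p
Step 1: ||f||_3 / eps = 4.97 / 23.8 = 0.208824
Step 2: Raise to power p = 3:
  (0.208824)^3 = 0.009106
Step 3: Therefore mu(|f| > 23.8) <= 0.009106


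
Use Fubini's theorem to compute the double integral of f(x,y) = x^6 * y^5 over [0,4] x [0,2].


By Fubini's theorem, the double integral factors as a product of single integrals:
Step 1: integral_0^4 x^6 dx = [x^7/7] from 0 to 4
     = 4^7/7 = 2340.571429
Step 2: integral_0^2 y^5 dy = [y^6/6] from 0 to 2
     = 2^6/6 = 10.666667
Step 3: Double integral = 2340.571429 * 10.666667 = 24966.095238


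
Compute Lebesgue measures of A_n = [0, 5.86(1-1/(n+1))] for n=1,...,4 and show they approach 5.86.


By continuity of measure from below: if A_n increases to A, then m(A_n) -> m(A).
Here A = [0, 5.86], so m(A) = 5.86
Step 1: a_1 = 5.86*(1 - 1/2) = 2.93, m(A_1) = 2.93
Step 2: a_2 = 5.86*(1 - 1/3) = 3.9067, m(A_2) = 3.9067
Step 3: a_3 = 5.86*(1 - 1/4) = 4.395, m(A_3) = 4.395
Step 4: a_4 = 5.86*(1 - 1/5) = 4.688, m(A_4) = 4.688
Limit: m(A_n) -> m([0,5.86]) = 5.86


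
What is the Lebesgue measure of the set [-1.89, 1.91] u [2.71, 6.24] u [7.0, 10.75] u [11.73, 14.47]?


For pairwise disjoint intervals, m(union) = sum of lengths.
= (1.91 - -1.89) + (6.24 - 2.71) + (10.75 - 7.0) + (14.47 - 11.73)
= 3.8 + 3.53 + 3.75 + 2.74
= 13.82


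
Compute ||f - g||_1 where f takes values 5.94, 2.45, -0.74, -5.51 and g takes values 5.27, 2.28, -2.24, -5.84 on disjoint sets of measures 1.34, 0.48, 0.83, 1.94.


Step 1: Compute differences f_i - g_i:
  5.94 - 5.27 = 0.67
  2.45 - 2.28 = 0.17
  -0.74 - -2.24 = 1.5
  -5.51 - -5.84 = 0.33
Step 2: Compute |diff|^1 * measure for each set:
  |0.67|^1 * 1.34 = 0.67 * 1.34 = 0.8978
  |0.17|^1 * 0.48 = 0.17 * 0.48 = 0.0816
  |1.5|^1 * 0.83 = 1.5 * 0.83 = 1.245
  |0.33|^1 * 1.94 = 0.33 * 1.94 = 0.6402
Step 3: Sum = 2.8646
Step 4: ||f-g||_1 = (2.8646)^(1/1) = 2.8646


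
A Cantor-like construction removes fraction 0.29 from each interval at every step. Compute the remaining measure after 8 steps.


Step 1: At each step, fraction remaining = 1 - 0.29 = 0.71
Step 2: After 8 steps, measure = (0.71)^8
Result = 0.064575


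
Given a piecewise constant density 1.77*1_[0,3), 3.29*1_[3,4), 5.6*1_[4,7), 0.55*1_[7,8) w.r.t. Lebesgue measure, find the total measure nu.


Integrate each piece of the Radon-Nikodym derivative:
Step 1: integral_0^3 1.77 dx = 1.77*(3-0) = 1.77*3 = 5.31
Step 2: integral_3^4 3.29 dx = 3.29*(4-3) = 3.29*1 = 3.29
Step 3: integral_4^7 5.6 dx = 5.6*(7-4) = 5.6*3 = 16.8
Step 4: integral_7^8 0.55 dx = 0.55*(8-7) = 0.55*1 = 0.55
Total: 5.31 + 3.29 + 16.8 + 0.55 = 25.95


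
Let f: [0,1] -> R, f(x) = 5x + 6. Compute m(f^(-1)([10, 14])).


f^(-1)([10, 14]) = {x : 10 <= 5x + 6 <= 14}
Solving: (10 - 6)/5 <= x <= (14 - 6)/5
= [0.8, 1.6]
Intersecting with [0,1]: [0.8, 1]
Measure = 1 - 0.8 = 0.2


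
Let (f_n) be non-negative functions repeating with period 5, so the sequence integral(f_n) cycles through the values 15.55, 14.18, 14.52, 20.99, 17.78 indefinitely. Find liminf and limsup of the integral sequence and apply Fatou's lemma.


The sequence (integral(f_n)) is periodic with period 5, repeating the values 15.55, 14.18, 14.52, 20.99, 17.78 indefinitely.
Step 1: For a periodic sequence, every tail (a_m, a_(m+1), ...) contains all 5 period values infinitely often.
Step 2: Hence inf of every tail = min of the period values = min(15.55, 14.18, 14.52, 20.99, 17.78) = 14.18.
        liminf_n integral(f_n) = sup over m of (inf of tail from m) = 14.18.
Step 3: Similarly sup of every tail = max of the period values = 20.99.
        limsup_n integral(f_n) = 20.99.
Step 4: Fatou's lemma: integral(liminf_n f_n) <= liminf_n integral(f_n) = 14.18.
        So the integral of the pointwise liminf is at most 14.18.


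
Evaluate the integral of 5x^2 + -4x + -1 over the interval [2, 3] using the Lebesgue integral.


The Lebesgue integral of a Riemann-integrable function agrees with the Riemann integral.
Antiderivative F(x) = (5/3)x^3 + (-4/2)x^2 + -1x
F(3) = (5/3)*3^3 + (-4/2)*3^2 + -1*3
     = (5/3)*27 + (-4/2)*9 + -1*3
     = 45 + -18 + -3
     = 24
F(2) = 3.333333
Integral = F(3) - F(2) = 24 - 3.333333 = 20.666667


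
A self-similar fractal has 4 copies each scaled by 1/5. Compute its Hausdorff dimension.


For a self-similar set with N copies scaled by 1/r:
dim_H = log(N)/log(r) = log(4)/log(5)
= 1.386294/1.609438
= 0.861353


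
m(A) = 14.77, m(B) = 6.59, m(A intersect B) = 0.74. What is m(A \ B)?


m(A \ B) = m(A) - m(A n B)
= 14.77 - 0.74
= 14.03


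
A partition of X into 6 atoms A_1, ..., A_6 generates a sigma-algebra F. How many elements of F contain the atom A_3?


Each element of F is a union of some subset S of the 6 atoms.
The element contains A_3 iff A_3 is in S.
So we count subsets S of {A_1,...,A_6} with A_3 in S: choose freely among the other 5 atoms.
Count = 2^(6-1) = 2^5 = 32.


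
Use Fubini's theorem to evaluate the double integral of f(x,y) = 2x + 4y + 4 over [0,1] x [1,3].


By Fubini, integrate in x first, then y.
Step 1: Fix y, integrate over x in [0,1]:
  integral(2x + 4y + 4, x=0..1)
  = 2*(1^2 - 0^2)/2 + (4y + 4)*(1 - 0)
  = 1 + (4y + 4)*1
  = 1 + 4y + 4
  = 5 + 4y
Step 2: Integrate over y in [1,3]:
  integral(5 + 4y, y=1..3)
  = 5*2 + 4*(3^2 - 1^2)/2
  = 10 + 16
  = 26


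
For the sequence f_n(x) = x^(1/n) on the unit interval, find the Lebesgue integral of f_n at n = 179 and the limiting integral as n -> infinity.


At n = 179: f_179(x) = x^(1/179).
Step 1: integral(x^(1/179), 0, 1) = [x^(1/179+1) / (1/179+1)] from 0 to 1
     = 1 / (1/179 + 1) = 1 / ((179+1)/179) = 179/(179+1)
     = 179/180 = 0.994444
Step 2: As n -> infinity, f_n(x) = x^(1/n) -> 1 for x in (0,1], and f_n is increasing in n.
By MCT, lim_n integral(f_n) = integral(lim_n f_n) = integral(1, 0, 1) = 1.
Step 3: Verify convergence: 179/180 = 0.994444 -> 1


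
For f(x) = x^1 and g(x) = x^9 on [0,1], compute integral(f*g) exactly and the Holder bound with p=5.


Step 1: Exact integral of f*g = integral(x^10, 0, 1) = 1/11
     = 0.090909
Step 2: Holder bound with p=5, q=1.25:
  ||f||_p = (integral x^5 dx)^(1/5) = (1/6)^(1/5) = 0.698827
  ||g||_q = (integral x^11.25 dx)^(1/1.25) = (1/12.25)^(1/1.25) = 0.134738
Step 3: Holder bound = ||f||_p * ||g||_q = 0.698827 * 0.134738 = 0.094159
Verification: 0.090909 <= 0.094159 (Holder holds)


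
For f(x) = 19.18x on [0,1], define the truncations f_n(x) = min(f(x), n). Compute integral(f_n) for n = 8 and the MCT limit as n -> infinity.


f(x) = 19.18x on [0,1]; f_n(x) = min(19.18x, n). At n = 8:
Step 1: f(x) reaches 8 at x = 8/19.18 = 0.417101
Step 2: integral(f_8) = integral(19.18x, 0, 0.417101) + integral(8, 0.417101, 1)
       = 19.18*0.417101^2/2 + 8*(1 - 0.417101)
       = 1.668405 + 4.663191
       = 6.331595
Step 3: As n -> infinity, f_n increases to f, so by MCT integral(f_n) -> integral(f) = 19.18/2 = 9.59.
Convergence: integral(f_8) = 6.331595 -> 9.59 as n -> infinity


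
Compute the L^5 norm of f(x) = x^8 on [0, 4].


Step 1: ||f||_5 = (integral_0^4 |x^8|^5 dx)^(1/5)
     = (integral_0^4 x^40 dx)^(1/5)
Step 2: integral_0^4 x^40 dx = [x^41/(41)] from 0 to 4 = 4^41/41
     = 4835703278458516698824704/41 = 1.179440e+23
Step 3: ||f||_5 = (1.179440e+23)^(1/5) = 41146.713964


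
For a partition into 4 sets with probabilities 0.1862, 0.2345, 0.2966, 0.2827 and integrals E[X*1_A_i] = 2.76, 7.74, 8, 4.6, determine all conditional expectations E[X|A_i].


For each cell A_i: E[X|A_i] = E[X*1_A_i] / P(A_i)
Step 1: E[X|A_1] = 2.76 / 0.1862 = 14.822771
Step 2: E[X|A_2] = 7.74 / 0.2345 = 33.006397
Step 3: E[X|A_3] = 8 / 0.2966 = 26.972353
Step 4: E[X|A_4] = 4.6 / 0.2827 = 16.271666
Verification: E[X] = sum E[X*1_A_i] = 2.76 + 7.74 + 8 + 4.6 = 23.1


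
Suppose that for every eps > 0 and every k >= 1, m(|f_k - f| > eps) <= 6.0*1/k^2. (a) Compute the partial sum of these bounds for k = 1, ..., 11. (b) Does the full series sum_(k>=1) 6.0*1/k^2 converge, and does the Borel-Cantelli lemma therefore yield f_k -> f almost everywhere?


Step 1: List the terms 6.0*1/k^2 for k = 1 to 11:
  k=1: 6
  k=2: 1.5
  k=3: 0.666667
  k=4: 0.375
  k=5: 0.24
  k=6: 0.166667
  k=7: 0.122449
  k=8: 0.09375
  k=9: 0.074074
  k=10: 0.06
  k=11: 0.049587
Step 2: Partial sum = 6 + 1.5 + 0.666667 + 0.375 + 0.24 + 0.166667 + 0.122449 + 0.09375 + 0.074074 + 0.06 + 0.049587
     = 9.348193
Step 3: The full series sum_(k>=1) 6.0*1/k^2 converges (p-series with p = 2 > 1; a constant multiple of a convergent series converges).
Step 4: Fix eps > 0. Since sum_k m(|f_k - f| > eps) < infinity, the Borel-Cantelli lemma gives
        m(limsup_k {|f_k - f| > eps}) = 0, i.e. for a.e. x, |f_k(x) - f(x)| <= eps for all large k.
        Applying this with eps = 1/j for j = 1, 2, ... and intersecting the countably many full-measure sets,
        for a.e. x we get limsup_k |f_k(x) - f(x)| <= 1/j for every j, hence f_k -> f almost everywhere.
Conclusion: series converges; Borel-Cantelli yields f_k -> f a.e.


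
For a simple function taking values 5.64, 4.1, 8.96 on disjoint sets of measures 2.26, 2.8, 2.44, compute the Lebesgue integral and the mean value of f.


Step 1: Integral = sum(value_i * measure_i)
= 5.64*2.26 + 4.1*2.8 + 8.96*2.44
= 12.7464 + 11.48 + 21.8624
= 46.0888
Step 2: Total measure of domain = 2.26 + 2.8 + 2.44 = 7.5
Step 3: Average value = 46.0888 / 7.5 = 6.145173


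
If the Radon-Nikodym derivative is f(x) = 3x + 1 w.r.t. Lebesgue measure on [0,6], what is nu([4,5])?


nu(A) = integral_A (dnu/dmu) dmu = integral_4^5 (3x + 1) dx
Step 1: Antiderivative F(x) = (3/2)x^2 + 1x
Step 2: F(5) = (3/2)*5^2 + 1*5 = 37.5 + 5 = 42.5
Step 3: F(4) = (3/2)*4^2 + 1*4 = 24 + 4 = 28
Step 4: nu([4,5]) = F(5) - F(4) = 42.5 - 28 = 14.5


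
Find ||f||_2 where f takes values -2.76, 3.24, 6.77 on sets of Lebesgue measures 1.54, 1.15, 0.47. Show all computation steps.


Step 1: Compute |f_i|^2 for each value:
  |-2.76|^2 = 7.6176
  |3.24|^2 = 10.4976
  |6.77|^2 = 45.8329
Step 2: Multiply by measures and sum:
  7.6176 * 1.54 = 11.731104
  10.4976 * 1.15 = 12.07224
  45.8329 * 0.47 = 21.541463
Sum = 11.731104 + 12.07224 + 21.541463 = 45.344807
Step 3: Take the p-th root:
||f||_2 = (45.344807)^(1/2) = 6.733855


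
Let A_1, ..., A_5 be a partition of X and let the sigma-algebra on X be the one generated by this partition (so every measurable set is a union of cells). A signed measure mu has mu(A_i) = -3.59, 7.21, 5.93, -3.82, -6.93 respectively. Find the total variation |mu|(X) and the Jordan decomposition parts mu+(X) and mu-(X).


Step 1: Every measurable set is a union of atoms (the cells / points), so a Hahn decomposition is
  obtained by grouping atoms by sign: P = union of atoms with mu > 0, N = union of the remaining atoms.
  Atoms in P (indices): 2, 3;  atoms in N (indices): 1, 4, 5
  Positive values: 7.21, 5.93
  Negative values: -3.59, -3.82, -6.93
Step 2: mu+(X) = mu(P) = sum of positive atom values = 13.14
Step 3: mu-(X) = -mu(N) = sum of |negative atom values| = 14.34
Step 4: |mu|(X) = mu+(X) + mu-(X) = 13.14 + 14.34 = 27.48


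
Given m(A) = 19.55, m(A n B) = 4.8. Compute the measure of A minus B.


m(A \ B) = m(A) - m(A n B)
= 19.55 - 4.8
= 14.75


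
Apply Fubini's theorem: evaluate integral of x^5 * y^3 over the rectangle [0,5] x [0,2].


By Fubini's theorem, the double integral factors as a product of single integrals:
Step 1: integral_0^5 x^5 dx = [x^6/6] from 0 to 5
     = 5^6/6 = 2604.166667
Step 2: integral_0^2 y^3 dy = [y^4/4] from 0 to 2
     = 2^4/4 = 4
Step 3: Double integral = 2604.166667 * 4 = 10416.666667


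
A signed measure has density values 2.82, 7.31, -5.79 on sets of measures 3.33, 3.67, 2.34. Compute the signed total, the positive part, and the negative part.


Step 1: Compute signed measure on each set:
  Set 1: 2.82 * 3.33 = 9.3906
  Set 2: 7.31 * 3.67 = 26.8277
  Set 3: -5.79 * 2.34 = -13.5486
Step 2: Total signed measure = (9.3906) + (26.8277) + (-13.5486)
     = 22.6697
Step 3: Positive part mu+(X) = sum of positive contributions = 36.2183
Step 4: Negative part mu-(X) = |sum of negative contributions| = 13.5486


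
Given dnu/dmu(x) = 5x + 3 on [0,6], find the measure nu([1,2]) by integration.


nu(A) = integral_A (dnu/dmu) dmu = integral_1^2 (5x + 3) dx
Step 1: Antiderivative F(x) = (5/2)x^2 + 3x
Step 2: F(2) = (5/2)*2^2 + 3*2 = 10 + 6 = 16
Step 3: F(1) = (5/2)*1^2 + 3*1 = 2.5 + 3 = 5.5
Step 4: nu([1,2]) = F(2) - F(1) = 16 - 5.5 = 10.5


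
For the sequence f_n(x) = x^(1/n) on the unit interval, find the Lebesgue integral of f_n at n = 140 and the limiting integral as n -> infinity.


At n = 140: f_140(x) = x^(1/140).
Step 1: integral(x^(1/140), 0, 1) = [x^(1/140+1) / (1/140+1)] from 0 to 1
     = 1 / (1/140 + 1) = 1 / ((140+1)/140) = 140/(140+1)
     = 140/141 = 0.992908
Step 2: As n -> infinity, f_n(x) = x^(1/n) -> 1 for x in (0,1], and f_n is increasing in n.
By MCT, lim_n integral(f_n) = integral(lim_n f_n) = integral(1, 0, 1) = 1.
Step 3: Verify convergence: 140/141 = 0.992908 -> 1


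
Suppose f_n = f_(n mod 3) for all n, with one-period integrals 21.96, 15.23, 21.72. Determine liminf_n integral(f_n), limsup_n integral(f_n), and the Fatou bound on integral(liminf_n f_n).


The sequence (integral(f_n)) is periodic with period 3, repeating the values 21.96, 15.23, 21.72 indefinitely.
Step 1: For a periodic sequence, every tail (a_m, a_(m+1), ...) contains all 3 period values infinitely often.
Step 2: Hence inf of every tail = min of the period values = min(21.96, 15.23, 21.72) = 15.23.
        liminf_n integral(f_n) = sup over m of (inf of tail from m) = 15.23.
Step 3: Similarly sup of every tail = max of the period values = 21.96.
        limsup_n integral(f_n) = 21.96.
Step 4: Fatou's lemma: integral(liminf_n f_n) <= liminf_n integral(f_n) = 15.23.
        So the integral of the pointwise liminf is at most 15.23.


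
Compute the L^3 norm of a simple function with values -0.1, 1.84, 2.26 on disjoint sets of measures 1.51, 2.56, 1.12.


Step 1: Compute |f_i|^3 for each value:
  |-0.1|^3 = 0.001
  |1.84|^3 = 6.229504
  |2.26|^3 = 11.543176
Step 2: Multiply by measures and sum:
  0.001 * 1.51 = 0.00151
  6.229504 * 2.56 = 15.94753
  11.543176 * 1.12 = 12.928357
Sum = 0.00151 + 15.94753 + 12.928357 = 28.877397
Step 3: Take the p-th root:
||f||_3 = (28.877397)^(1/3) = 3.067981


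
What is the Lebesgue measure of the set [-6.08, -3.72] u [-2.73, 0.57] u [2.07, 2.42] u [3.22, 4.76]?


For pairwise disjoint intervals, m(union) = sum of lengths.
= (-3.72 - -6.08) + (0.57 - -2.73) + (2.42 - 2.07) + (4.76 - 3.22)
= 2.36 + 3.3 + 0.35 + 1.54
= 7.55


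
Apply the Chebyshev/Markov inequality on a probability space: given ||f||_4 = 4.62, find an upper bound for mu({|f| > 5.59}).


Chebyshev/Markov inequality: mu(|f| > eps) <= (||f||_p / eps)^p
Step 1: ||f||_4 / eps = 4.62 / 5.59 = 0.826476
Step 2: Raise to power p = 4:
  (0.826476)^4 = 0.466574
Step 3: Therefore mu(|f| > 5.59) <= 0.466574


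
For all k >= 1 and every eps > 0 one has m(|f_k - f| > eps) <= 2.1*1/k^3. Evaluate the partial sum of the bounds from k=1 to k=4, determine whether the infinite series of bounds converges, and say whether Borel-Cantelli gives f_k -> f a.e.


Step 1: List the terms 2.1*1/k^3 for k = 1 to 4:
  k=1: 2.1
  k=2: 0.2625
  k=3: 0.077778
  k=4: 0.032813
Step 2: Partial sum = 2.1 + 0.2625 + 0.077778 + 0.032813
     = 2.47309
Step 3: The full series sum_(k>=1) 2.1*1/k^3 converges (p-series with p = 3 > 1; a constant multiple of a convergent series converges).
Step 4: Fix eps > 0. Since sum_k m(|f_k - f| > eps) < infinity, the Borel-Cantelli lemma gives
        m(limsup_k {|f_k - f| > eps}) = 0, i.e. for a.e. x, |f_k(x) - f(x)| <= eps for all large k.
        Applying this with eps = 1/j for j = 1, 2, ... and intersecting the countably many full-measure sets,
        for a.e. x we get limsup_k |f_k(x) - f(x)| <= 1/j for every j, hence f_k -> f almost everywhere.
Conclusion: series converges; Borel-Cantelli yields f_k -> f a.e.


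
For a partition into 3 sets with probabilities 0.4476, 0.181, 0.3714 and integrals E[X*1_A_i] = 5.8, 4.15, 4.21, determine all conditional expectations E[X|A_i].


For each cell A_i: E[X|A_i] = E[X*1_A_i] / P(A_i)
Step 1: E[X|A_1] = 5.8 / 0.4476 = 12.957998
Step 2: E[X|A_2] = 4.15 / 0.181 = 22.928177
Step 3: E[X|A_3] = 4.21 / 0.3714 = 11.335487
Verification: E[X] = sum E[X*1_A_i] = 5.8 + 4.15 + 4.21 = 14.16


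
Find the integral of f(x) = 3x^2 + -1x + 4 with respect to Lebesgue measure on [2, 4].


The Lebesgue integral of a Riemann-integrable function agrees with the Riemann integral.
Antiderivative F(x) = (3/3)x^3 + (-1/2)x^2 + 4x
F(4) = (3/3)*4^3 + (-1/2)*4^2 + 4*4
     = (3/3)*64 + (-1/2)*16 + 4*4
     = 64 + -8 + 16
     = 72
F(2) = 14
Integral = F(4) - F(2) = 72 - 14 = 58


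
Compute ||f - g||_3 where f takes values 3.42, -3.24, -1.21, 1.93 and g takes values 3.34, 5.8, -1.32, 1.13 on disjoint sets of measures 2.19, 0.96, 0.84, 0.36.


Step 1: Compute differences f_i - g_i:
  3.42 - 3.34 = 0.08
  -3.24 - 5.8 = -9.04
  -1.21 - -1.32 = 0.11
  1.93 - 1.13 = 0.8
Step 2: Compute |diff|^3 * measure for each set:
  |0.08|^3 * 2.19 = 5.120000e-04 * 2.19 = 0.001121
  |-9.04|^3 * 0.96 = 738.763264 * 0.96 = 709.212733
  |0.11|^3 * 0.84 = 0.001331 * 0.84 = 0.001118
  |0.8|^3 * 0.36 = 0.512 * 0.36 = 0.18432
Step 3: Sum = 709.399293
Step 4: ||f-g||_3 = (709.399293)^(1/3) = 8.918605


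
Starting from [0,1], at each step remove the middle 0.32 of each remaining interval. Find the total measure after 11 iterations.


Step 1: At each step, fraction remaining = 1 - 0.32 = 0.68
Step 2: After 11 steps, measure = (0.68)^11
Result = 0.014375


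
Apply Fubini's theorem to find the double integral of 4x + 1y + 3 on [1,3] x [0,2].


By Fubini, integrate in x first, then y.
Step 1: Fix y, integrate over x in [1,3]:
  integral(4x + 1y + 3, x=1..3)
  = 4*(3^2 - 1^2)/2 + (1y + 3)*(3 - 1)
  = 16 + (1y + 3)*2
  = 16 + 2y + 6
  = 22 + 2y
Step 2: Integrate over y in [0,2]:
  integral(22 + 2y, y=0..2)
  = 22*2 + 2*(2^2 - 0^2)/2
  = 44 + 4
  = 48


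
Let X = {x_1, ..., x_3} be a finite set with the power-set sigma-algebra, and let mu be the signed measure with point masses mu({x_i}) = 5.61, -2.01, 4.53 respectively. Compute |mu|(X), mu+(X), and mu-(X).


Step 1: Every measurable set is a union of atoms (the cells / points), so a Hahn decomposition is
  obtained by grouping atoms by sign: P = union of atoms with mu > 0, N = union of the remaining atoms.
  Atoms in P (indices): 1, 3;  atoms in N (indices): 2
  Positive values: 5.61, 4.53
  Negative values: -2.01
Step 2: mu+(X) = mu(P) = sum of positive atom values = 10.14
Step 3: mu-(X) = -mu(N) = sum of |negative atom values| = 2.01
Step 4: |mu|(X) = mu+(X) + mu-(X) = 10.14 + 2.01 = 12.15


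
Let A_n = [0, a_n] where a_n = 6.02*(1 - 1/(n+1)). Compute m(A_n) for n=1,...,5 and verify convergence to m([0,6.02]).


By continuity of measure from below: if A_n increases to A, then m(A_n) -> m(A).
Here A = [0, 6.02], so m(A) = 6.02
Step 1: a_1 = 6.02*(1 - 1/2) = 3.01, m(A_1) = 3.01
Step 2: a_2 = 6.02*(1 - 1/3) = 4.0133, m(A_2) = 4.0133
Step 3: a_3 = 6.02*(1 - 1/4) = 4.515, m(A_3) = 4.515
Step 4: a_4 = 6.02*(1 - 1/5) = 4.816, m(A_4) = 4.816
Step 5: a_5 = 6.02*(1 - 1/6) = 5.0167, m(A_5) = 5.0167
Limit: m(A_n) -> m([0,6.02]) = 6.02


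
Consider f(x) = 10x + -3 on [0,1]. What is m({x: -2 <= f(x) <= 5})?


f^(-1)([-2, 5]) = {x : -2 <= 10x + -3 <= 5}
Solving: (-2 - -3)/10 <= x <= (5 - -3)/10
= [0.1, 0.8]
Intersecting with [0,1]: [0.1, 0.8]
Measure = 0.8 - 0.1 = 0.7


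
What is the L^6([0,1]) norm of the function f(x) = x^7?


Step 1: ||f||_6 = (integral_0^1 |x^7|^6 dx)^(1/6)
     = (integral_0^1 x^42 dx)^(1/6)
Step 2: integral_0^1 x^42 dx = [x^43/(43)] from 0 to 1 = 1^43/43
     = 1/43 = 0.023256
Step 3: ||f||_6 = (0.023256)^(1/6) = 0.534263


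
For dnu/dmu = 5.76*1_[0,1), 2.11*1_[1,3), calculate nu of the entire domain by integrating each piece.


Integrate each piece of the Radon-Nikodym derivative:
Step 1: integral_0^1 5.76 dx = 5.76*(1-0) = 5.76*1 = 5.76
Step 2: integral_1^3 2.11 dx = 2.11*(3-1) = 2.11*2 = 4.22
Total: 5.76 + 4.22 = 9.98


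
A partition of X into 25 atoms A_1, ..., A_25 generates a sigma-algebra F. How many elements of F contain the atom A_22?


Each element of F is a union of some subset S of the 25 atoms.
The element contains A_22 iff A_22 is in S.
So we count subsets S of {A_1,...,A_25} with A_22 in S: choose freely among the other 24 atoms.
Count = 2^(25-1) = 2^24 = 16777216.


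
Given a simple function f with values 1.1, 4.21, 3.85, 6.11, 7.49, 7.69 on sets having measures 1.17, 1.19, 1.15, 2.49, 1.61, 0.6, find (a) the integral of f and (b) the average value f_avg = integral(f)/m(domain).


Step 1: Integral = sum(value_i * measure_i)
= 1.1*1.17 + 4.21*1.19 + 3.85*1.15 + 6.11*2.49 + 7.49*1.61 + 7.69*0.6
= 1.287 + 5.0099 + 4.4275 + 15.2139 + 12.0589 + 4.614
= 42.6112
Step 2: Total measure of domain = 1.17 + 1.19 + 1.15 + 2.49 + 1.61 + 0.6 = 8.21
Step 3: Average value = 42.6112 / 8.21 = 5.190158


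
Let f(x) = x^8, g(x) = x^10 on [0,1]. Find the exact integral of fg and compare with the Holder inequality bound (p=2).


Step 1: Exact integral of f*g = integral(x^18, 0, 1) = 1/19
     = 0.052632
Step 2: Holder bound with p=2, q=2:
  ||f||_p = (integral x^16 dx)^(1/2) = (1/17)^(1/2) = 0.242536
  ||g||_q = (integral x^20 dx)^(1/2) = (1/21)^(1/2) = 0.218218
Step 3: Holder bound = ||f||_p * ||g||_q = 0.242536 * 0.218218 = 0.052926
Verification: 0.052632 <= 0.052926 (Holder holds)


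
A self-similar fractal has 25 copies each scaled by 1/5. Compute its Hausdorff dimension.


For a self-similar set with N copies scaled by 1/r:
dim_H = log(N)/log(r) = log(25)/log(5)
= 3.218876/1.609438
= 2


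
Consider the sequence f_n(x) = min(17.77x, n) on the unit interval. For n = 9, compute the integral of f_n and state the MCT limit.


f(x) = 17.77x on [0,1]; f_n(x) = min(17.77x, n). At n = 9:
Step 1: f(x) reaches 9 at x = 9/17.77 = 0.506472
Step 2: integral(f_9) = integral(17.77x, 0, 0.506472) + integral(9, 0.506472, 1)
       = 17.77*0.506472^2/2 + 9*(1 - 0.506472)
       = 2.279122 + 4.441756
       = 6.720878
Step 3: As n -> infinity, f_n increases to f, so by MCT integral(f_n) -> integral(f) = 17.77/2 = 8.885.
Convergence: integral(f_9) = 6.720878 -> 8.885 as n -> infinity


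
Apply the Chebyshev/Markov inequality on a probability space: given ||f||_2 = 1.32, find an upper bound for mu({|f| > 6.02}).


Chebyshev/Markov inequality: mu(|f| > eps) <= (||f||_p / eps)^p
Step 1: ||f||_2 / eps = 1.32 / 6.02 = 0.219269
Step 2: Raise to power p = 2:
  (0.219269)^2 = 0.048079
Step 3: Therefore mu(|f| > 6.02) <= 0.048079


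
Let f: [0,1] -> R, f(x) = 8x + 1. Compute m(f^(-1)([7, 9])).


f^(-1)([7, 9]) = {x : 7 <= 8x + 1 <= 9}
Solving: (7 - 1)/8 <= x <= (9 - 1)/8
= [0.75, 1]
Intersecting with [0,1]: [0.75, 1]
Measure = 1 - 0.75 = 0.25


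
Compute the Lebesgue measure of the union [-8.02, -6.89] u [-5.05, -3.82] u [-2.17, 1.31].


For pairwise disjoint intervals, m(union) = sum of lengths.
= (-6.89 - -8.02) + (-3.82 - -5.05) + (1.31 - -2.17)
= 1.13 + 1.23 + 3.48
= 5.84


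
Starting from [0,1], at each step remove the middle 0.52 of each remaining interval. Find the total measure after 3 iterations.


Step 1: At each step, fraction remaining = 1 - 0.52 = 0.48
Step 2: After 3 steps, measure = (0.48)^3
Step 3: Computing the power step by step:
  After step 1: 0.48
  After step 2: 0.2304
  After step 3: 0.110592
Result = 0.110592


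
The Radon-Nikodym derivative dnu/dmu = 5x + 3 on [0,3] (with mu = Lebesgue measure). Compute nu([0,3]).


nu(A) = integral_A (dnu/dmu) dmu = integral_0^3 (5x + 3) dx
Step 1: Antiderivative F(x) = (5/2)x^2 + 3x
Step 2: F(3) = (5/2)*3^2 + 3*3 = 22.5 + 9 = 31.5
Step 3: F(0) = (5/2)*0^2 + 3*0 = 0.0 + 0 = 0.0
Step 4: nu([0,3]) = F(3) - F(0) = 31.5 - 0.0 = 31.5


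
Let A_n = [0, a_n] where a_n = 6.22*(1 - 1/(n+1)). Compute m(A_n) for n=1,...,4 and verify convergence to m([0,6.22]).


By continuity of measure from below: if A_n increases to A, then m(A_n) -> m(A).
Here A = [0, 6.22], so m(A) = 6.22
Step 1: a_1 = 6.22*(1 - 1/2) = 3.11, m(A_1) = 3.11
Step 2: a_2 = 6.22*(1 - 1/3) = 4.1467, m(A_2) = 4.1467
Step 3: a_3 = 6.22*(1 - 1/4) = 4.665, m(A_3) = 4.665
Step 4: a_4 = 6.22*(1 - 1/5) = 4.976, m(A_4) = 4.976
Limit: m(A_n) -> m([0,6.22]) = 6.22


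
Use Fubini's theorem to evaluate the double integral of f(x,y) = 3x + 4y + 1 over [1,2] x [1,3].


By Fubini, integrate in x first, then y.
Step 1: Fix y, integrate over x in [1,2]:
  integral(3x + 4y + 1, x=1..2)
  = 3*(2^2 - 1^2)/2 + (4y + 1)*(2 - 1)
  = 4.5 + (4y + 1)*1
  = 4.5 + 4y + 1
  = 5.5 + 4y
Step 2: Integrate over y in [1,3]:
  integral(5.5 + 4y, y=1..3)
  = 5.5*2 + 4*(3^2 - 1^2)/2
  = 11 + 16
  = 27


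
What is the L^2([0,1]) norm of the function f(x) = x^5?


Step 1: ||f||_2 = (integral_0^1 |x^5|^2 dx)^(1/2)
     = (integral_0^1 x^10 dx)^(1/2)
Step 2: integral_0^1 x^10 dx = [x^11/(11)] from 0 to 1 = 1^11/11
     = 1/11 = 0.090909
Step 3: ||f||_2 = (0.090909)^(1/2) = 0.301511


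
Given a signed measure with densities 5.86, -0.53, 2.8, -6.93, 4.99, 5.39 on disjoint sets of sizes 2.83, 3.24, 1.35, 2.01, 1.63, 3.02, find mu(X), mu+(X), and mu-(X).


Step 1: Compute signed measure on each set:
  Set 1: 5.86 * 2.83 = 16.5838
  Set 2: -0.53 * 3.24 = -1.7172
  Set 3: 2.8 * 1.35 = 3.78
  Set 4: -6.93 * 2.01 = -13.9293
  Set 5: 4.99 * 1.63 = 8.1337
  Set 6: 5.39 * 3.02 = 16.2778
Step 2: Total signed measure = (16.5838) + (-1.7172) + (3.78) + (-13.9293) + (8.1337) + (16.2778)
     = 29.1288
Step 3: Positive part mu+(X) = sum of positive contributions = 44.7753
Step 4: Negative part mu-(X) = |sum of negative contributions| = 15.6465


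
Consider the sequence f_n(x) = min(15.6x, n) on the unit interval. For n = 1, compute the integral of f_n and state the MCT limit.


f(x) = 15.6x on [0,1]; f_n(x) = min(15.6x, n). At n = 1:
Step 1: f(x) reaches 1 at x = 1/15.6 = 0.064103
Step 2: integral(f_1) = integral(15.6x, 0, 0.064103) + integral(1, 0.064103, 1)
       = 15.6*0.064103^2/2 + 1*(1 - 0.064103)
       = 0.032051 + 0.935897
       = 0.967949
Step 3: As n -> infinity, f_n increases to f, so by MCT integral(f_n) -> integral(f) = 15.6/2 = 7.8.
Convergence: integral(f_1) = 0.967949 -> 7.8 as n -> infinity


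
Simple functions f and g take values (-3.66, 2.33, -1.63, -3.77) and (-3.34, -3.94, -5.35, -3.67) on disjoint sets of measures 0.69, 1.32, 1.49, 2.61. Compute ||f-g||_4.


Step 1: Compute differences f_i - g_i:
  -3.66 - -3.34 = -0.32
  2.33 - -3.94 = 6.27
  -1.63 - -5.35 = 3.72
  -3.77 - -3.67 = -0.1
Step 2: Compute |diff|^4 * measure for each set:
  |-0.32|^4 * 0.69 = 0.010486 * 0.69 = 0.007235
  |6.27|^4 * 1.32 = 1545.504106 * 1.32 = 2040.06542
  |3.72|^4 * 1.49 = 191.501315 * 1.49 = 285.336959
  |-0.1|^4 * 2.61 = 1.000000e-04 * 2.61 = 2.610000e-04
Step 3: Sum = 2325.409875
Step 4: ||f-g||_4 = (2325.409875)^(1/4) = 6.944242


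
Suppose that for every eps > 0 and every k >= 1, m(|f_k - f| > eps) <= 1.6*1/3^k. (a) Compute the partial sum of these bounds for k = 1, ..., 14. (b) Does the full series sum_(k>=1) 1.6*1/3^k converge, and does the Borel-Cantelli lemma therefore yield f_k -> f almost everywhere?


Step 1: List the terms 1.6*1/3^k for k = 1 to 14:
  k=1: 0.533333
  k=2: 0.177778
  k=3: 0.059259
  k=4: 0.019753
  k=5: 0.006584
  k=6: 0.002195
  k=7: 7.315958e-04
  k=8: 2.438653e-04
  k=9: 8.128842e-05
  k=10: 2.709614e-05
  k=11: 9.032047e-06
  k=12: 3.010682e-06
  k=13: 1.003561e-06
  k=14: 3.345203e-07
Step 2: Partial sum = 0.533333 + 0.177778 + 0.059259 + 0.019753 + 0.006584 + 0.002195 + 7.315958e-04 + 2.438653e-04 + 8.128842e-05 + 2.709614e-05 + 9.032047e-06 + 3.010682e-06 + 1.003561e-06 + 3.345203e-07
     = 0.8
Step 3: The full series sum_(k>=1) 1.6*1/3^k converges (geometric series with ratio 1/3 < 1; a constant multiple of a convergent series converges).
Step 4: Fix eps > 0. Since sum_k m(|f_k - f| > eps) < infinity, the Borel-Cantelli lemma gives
        m(limsup_k {|f_k - f| > eps}) = 0, i.e. for a.e. x, |f_k(x) - f(x)| <= eps for all large k.
        Applying this with eps = 1/j for j = 1, 2, ... and intersecting the countably many full-measure sets,
        for a.e. x we get limsup_k |f_k(x) - f(x)| <= 1/j for every j, hence f_k -> f almost everywhere.
Conclusion: series converges; Borel-Cantelli yields f_k -> f a.e.


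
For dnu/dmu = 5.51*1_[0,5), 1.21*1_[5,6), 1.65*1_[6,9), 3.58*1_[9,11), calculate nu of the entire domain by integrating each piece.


Integrate each piece of the Radon-Nikodym derivative:
Step 1: integral_0^5 5.51 dx = 5.51*(5-0) = 5.51*5 = 27.55
Step 2: integral_5^6 1.21 dx = 1.21*(6-5) = 1.21*1 = 1.21
Step 3: integral_6^9 1.65 dx = 1.65*(9-6) = 1.65*3 = 4.95
Step 4: integral_9^11 3.58 dx = 3.58*(11-9) = 3.58*2 = 7.16
Total: 27.55 + 1.21 + 4.95 + 7.16 = 40.87


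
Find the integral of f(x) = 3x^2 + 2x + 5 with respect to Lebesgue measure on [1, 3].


The Lebesgue integral of a Riemann-integrable function agrees with the Riemann integral.
Antiderivative F(x) = (3/3)x^3 + (2/2)x^2 + 5x
F(3) = (3/3)*3^3 + (2/2)*3^2 + 5*3
     = (3/3)*27 + (2/2)*9 + 5*3
     = 27 + 9 + 15
     = 51
F(1) = 7
Integral = F(3) - F(1) = 51 - 7 = 44


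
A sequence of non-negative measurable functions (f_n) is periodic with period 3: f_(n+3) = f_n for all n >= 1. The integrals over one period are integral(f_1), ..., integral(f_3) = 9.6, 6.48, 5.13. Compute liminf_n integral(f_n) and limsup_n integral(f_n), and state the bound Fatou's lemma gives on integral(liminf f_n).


The sequence (integral(f_n)) is periodic with period 3, repeating the values 9.6, 6.48, 5.13 indefinitely.
Step 1: For a periodic sequence, every tail (a_m, a_(m+1), ...) contains all 3 period values infinitely often.
Step 2: Hence inf of every tail = min of the period values = min(9.6, 6.48, 5.13) = 5.13.
        liminf_n integral(f_n) = sup over m of (inf of tail from m) = 5.13.
Step 3: Similarly sup of every tail = max of the period values = 9.6.
        limsup_n integral(f_n) = 9.6.
Step 4: Fatou's lemma: integral(liminf_n f_n) <= liminf_n integral(f_n) = 5.13.
        So the integral of the pointwise liminf is at most 5.13.


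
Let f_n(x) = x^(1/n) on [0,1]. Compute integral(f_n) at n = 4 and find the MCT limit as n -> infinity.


At n = 4: f_4(x) = x^(1/4).
Step 1: integral(x^(1/4), 0, 1) = [x^(1/4+1) / (1/4+1)] from 0 to 1
     = 1 / (1/4 + 1) = 1 / ((4+1)/4) = 4/(4+1)
     = 4/5 = 0.8
Step 2: As n -> infinity, f_n(x) = x^(1/n) -> 1 for x in (0,1], and f_n is increasing in n.
By MCT, lim_n integral(f_n) = integral(lim_n f_n) = integral(1, 0, 1) = 1.
Step 3: Verify convergence: 4/5 = 0.8 -> 1


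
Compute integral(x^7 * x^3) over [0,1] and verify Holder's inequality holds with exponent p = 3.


Step 1: Exact integral of f*g = integral(x^10, 0, 1) = 1/11
     = 0.090909
Step 2: Holder bound with p=3, q=1.5:
  ||f||_p = (integral x^21 dx)^(1/3) = (1/22)^(1/3) = 0.356883
  ||g||_q = (integral x^4.5 dx)^(1/1.5) = (1/5.5)^(1/1.5) = 0.320941
Step 3: Holder bound = ||f||_p * ||g||_q = 0.356883 * 0.320941 = 0.114538
Verification: 0.090909 <= 0.114538 (Holder holds)


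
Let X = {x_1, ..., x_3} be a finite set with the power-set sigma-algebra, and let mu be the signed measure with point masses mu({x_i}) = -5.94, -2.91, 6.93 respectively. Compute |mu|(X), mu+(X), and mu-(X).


Step 1: Every measurable set is a union of atoms (the cells / points), so a Hahn decomposition is
  obtained by grouping atoms by sign: P = union of atoms with mu > 0, N = union of the remaining atoms.
  Atoms in P (indices): 3;  atoms in N (indices): 1, 2
  Positive values: 6.93
  Negative values: -5.94, -2.91
Step 2: mu+(X) = mu(P) = sum of positive atom values = 6.93
Step 3: mu-(X) = -mu(N) = sum of |negative atom values| = 8.85
Step 4: |mu|(X) = mu+(X) + mu-(X) = 6.93 + 8.85 = 15.78


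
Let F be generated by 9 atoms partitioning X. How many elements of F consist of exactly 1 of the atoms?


Each element of F is a union of some subset of the 9 atoms.
Elements that are unions of exactly 1 atoms correspond to 1-element subsets of the 9 atoms.
Count = C(9, 1) = 9! / (1! * 8!) = 9.


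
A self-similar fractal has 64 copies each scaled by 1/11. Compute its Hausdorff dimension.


For a self-similar set with N copies scaled by 1/r:
dim_H = log(N)/log(r) = log(64)/log(11)
= 4.158883/2.397895
= 1.734389


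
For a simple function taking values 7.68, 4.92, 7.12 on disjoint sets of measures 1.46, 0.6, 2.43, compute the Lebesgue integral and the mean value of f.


Step 1: Integral = sum(value_i * measure_i)
= 7.68*1.46 + 4.92*0.6 + 7.12*2.43
= 11.2128 + 2.952 + 17.3016
= 31.4664
Step 2: Total measure of domain = 1.46 + 0.6 + 2.43 = 4.49
Step 3: Average value = 31.4664 / 4.49 = 7.008107


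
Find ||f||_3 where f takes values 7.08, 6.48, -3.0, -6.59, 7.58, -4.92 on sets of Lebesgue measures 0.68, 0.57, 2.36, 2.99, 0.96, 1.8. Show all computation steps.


Step 1: Compute |f_i|^3 for each value:
  |7.08|^3 = 354.894912
  |6.48|^3 = 272.097792
  |-3.0|^3 = 27
  |-6.59|^3 = 286.191179
  |7.58|^3 = 435.519512
  |-4.92|^3 = 119.095488
Step 2: Multiply by measures and sum:
  354.894912 * 0.68 = 241.32854
  272.097792 * 0.57 = 155.095741
  27 * 2.36 = 63.72
  286.191179 * 2.99 = 855.711625
  435.519512 * 0.96 = 418.098732
  119.095488 * 1.8 = 214.371878
Sum = 241.32854 + 155.095741 + 63.72 + 855.711625 + 418.098732 + 214.371878 = 1948.326517
Step 3: Take the p-th root:
||f||_3 = (1948.326517)^(1/3) = 12.489755


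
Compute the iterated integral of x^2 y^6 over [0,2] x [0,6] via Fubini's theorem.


By Fubini's theorem, the double integral factors as a product of single integrals:
Step 1: integral_0^2 x^2 dx = [x^3/3] from 0 to 2
     = 2^3/3 = 2.666667
Step 2: integral_0^6 y^6 dy = [y^7/7] from 0 to 6
     = 6^7/7 = 39990.857143
Step 3: Double integral = 2.666667 * 39990.857143 = 106642.285714


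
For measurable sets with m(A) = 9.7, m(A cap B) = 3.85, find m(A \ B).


m(A \ B) = m(A) - m(A n B)
= 9.7 - 3.85
= 5.85


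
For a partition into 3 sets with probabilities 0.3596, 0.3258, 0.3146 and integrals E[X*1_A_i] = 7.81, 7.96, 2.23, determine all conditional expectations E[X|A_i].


For each cell A_i: E[X|A_i] = E[X*1_A_i] / P(A_i)
Step 1: E[X|A_1] = 7.81 / 0.3596 = 21.718576
Step 2: E[X|A_2] = 7.96 / 0.3258 = 24.432167
Step 3: E[X|A_3] = 2.23 / 0.3146 = 7.088366
Verification: E[X] = sum E[X*1_A_i] = 7.81 + 7.96 + 2.23 = 18
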